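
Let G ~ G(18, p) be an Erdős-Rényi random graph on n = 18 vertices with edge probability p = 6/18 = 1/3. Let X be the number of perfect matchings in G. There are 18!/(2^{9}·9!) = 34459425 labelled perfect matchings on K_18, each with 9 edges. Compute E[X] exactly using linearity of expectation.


K_18 has 18!/(2^{9}·9!) = 34459425 labelled perfect matchings.
For each such perfect matching H, let X_H = 1 if all 9 edges of H are present in G. Then P[X_H = 1] = p^{9} = (1/3)^{9} = 1/19683.
Summing the indicators: E[X] = Σ_H E[X_H] = 34459425 · p^{9} = 34459425 · 1/19683 = 425425/243.
Numerically: E[X] ≈ 1.75e+03.

E[X] = 34459425 · (1/3)^{9} = 425425/243 ≈ 1.75e+03.


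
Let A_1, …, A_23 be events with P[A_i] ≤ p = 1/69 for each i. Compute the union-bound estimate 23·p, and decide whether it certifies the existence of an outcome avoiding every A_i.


Union bound: P[∪_{i=1}^{23} A_i] ≤ Σ_i P[A_i] ≤ 23·p = 23·(1/69) = 1/3.
Numerically: 1/3 ≈ 0.333.
Is 1/3 < 1? YES.
Since P[∪ A_i] ≤ 1/3 < 1, the complement has P[∩ A_i^c] ≥ 1 − 1/3 = 2/3 > 0, so some outcome avoids every A_i.

23·p = 1/3 ≈ 0.333; existence CERTIFIED by the union bound.


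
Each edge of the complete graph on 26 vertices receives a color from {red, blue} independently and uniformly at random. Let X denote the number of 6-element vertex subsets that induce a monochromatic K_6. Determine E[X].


Let X = Σ_S X_S over the C(26, 6) = 230230 subsets S of size 6, where X_S = 1 if the K_6 on S is monochromatic.
For a fixed S, the K_6 on S has C(6, 2) = 15 edges. P[all 15 edges red] = (1/2)^15, and likewise for blue, so P[monochromatic] = 2·(1/2)^15 = 2^{1 − 15} = 1/16384.
By linearity: E[X] = C(26, 6) · 2^{1 − 15} = 230230 · 1/16384 = 115115/8192.
Numerically: E[X] ≈ 14.052.

E[X] = C(26,6)·2^(1−C(6,2)) = 115115/8192 ≈ 14.052.


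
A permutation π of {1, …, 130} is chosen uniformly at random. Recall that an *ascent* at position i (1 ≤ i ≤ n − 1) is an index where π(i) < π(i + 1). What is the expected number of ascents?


Write X = Σ X_I over i = 1, …, 129, with X_I the indicator of one ascent.
There are 129 indicators.
For each fixed i, the pair (π(i), π(i+1)) is a uniformly random ordered pair of distinct values from {1, …, 130}; by symmetry P[π(i) < π(i+1)] = 1/2.
By linearity: E[X] = 129 · (1/2) = (130 − 1) · (1/2) = 129/2 ≈ 64.50000.

E[X] = 129/2 = 64.50000.


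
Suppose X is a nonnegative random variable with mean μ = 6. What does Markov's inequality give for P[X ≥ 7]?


μ = E[X] = 6, a = 7.
Markov: P[X ≥ 7] ≤ μ/a = (6)/7 = 6/7.
Numerically: ≈ 0.8571.
(Since a = 7 > μ = 6.0000, the bound 6/7 is < 1 and informative.)

P[X ≥ 7] ≤ 6/7 ≈ 0.8571.


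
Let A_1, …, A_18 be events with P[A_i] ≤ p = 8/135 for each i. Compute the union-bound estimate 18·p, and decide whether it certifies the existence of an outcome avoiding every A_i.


Union bound: P[∪_{i=1}^{18} A_i] ≤ Σ_i P[A_i] ≤ 18·p = 18·(8/135) = 16/15.
Numerically: 16/15 ≈ 1.066667.
Is 16/15 < 1? NO.
Since the bound 16/15 is ≥ 1, the union bound is uninformative here; it does NOT by itself certify existence.

18·p = 16/15 ≈ 1.066667; existence NOT certified by the union bound.


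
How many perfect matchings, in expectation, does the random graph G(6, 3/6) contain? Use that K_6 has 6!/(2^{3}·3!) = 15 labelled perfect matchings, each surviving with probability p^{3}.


K_6 has 6!/(2^{3}·3!) = 15 labelled perfect matchings.
For each such perfect matching H, let X_H = 1 if all 3 edges of H are present in G. Then P[X_H = 1] = p^{3} = (1/2)^{3} = 1/8.
Summing the indicators: E[X] = Σ_H E[X_H] = 15 · p^{3} = 15 · 1/8 = 15/8.
Numerically: E[X] ≈ 1.875.

E[X] = 15 · (1/2)^{3} = 15/8 ≈ 1.875.


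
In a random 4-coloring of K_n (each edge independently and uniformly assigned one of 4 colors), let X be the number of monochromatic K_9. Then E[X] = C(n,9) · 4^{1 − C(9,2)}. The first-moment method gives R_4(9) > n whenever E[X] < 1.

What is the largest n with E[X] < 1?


We need C(n, 9) · 4^{1 − 36} < 1, i.e. C(n, 9) < 4^{36 − 1} = 1180591620717411303424.
Check values of n near the boundary:
  n = 908: C(908, 9) = 1111058428637338083100; 1111058428637338083100 < 1180591620717411303424? YES
  n = 909: C(909, 9) = 1122169012923711463931; 1122169012923711463931 < 1180591620717411303424? YES
  n = 910: C(910, 9) = 1133378248346922788210; 1133378248346922788210 < 1180591620717411303424? YES
  n = 911: C(911, 9) = 1144686900492291197405; 1144686900492291197405 < 1180591620717411303424? YES
  n = 912: C(912, 9) = 1156095740032081475120; 1156095740032081475120 < 1180591620717411303424? YES
  n = 913: C(913, 9) = 1167605542753639808390; 1167605542753639808390 < 1180591620717411303424? YES
  n = 914: C(914, 9) = 1179217089587653905932; 1179217089587653905932 < 1180591620717411303424? YES
  n = 915: C(915, 9) = 1190931166636537885130; 1190931166636537885130 < 1180591620717411303424? NO
  n = 916: C(916, 9) = 1202748565202942340440; 1202748565202942340440 < 1180591620717411303424? NO
  n = 917: C(917, 9) = 1214670081818390006810; 1214670081818390006810 < 1180591620717411303424? NO
The largest n with C(n, 9) < 1180591620717411303424 is n = 914 (where E[X] = 294804272396913476483/295147905179352825856 ≈ 0.998836). Hence R_4(9) > 914, i.e. R_4(9) ≥ 915.

Largest n = 914; hence R_4(9) > 914.


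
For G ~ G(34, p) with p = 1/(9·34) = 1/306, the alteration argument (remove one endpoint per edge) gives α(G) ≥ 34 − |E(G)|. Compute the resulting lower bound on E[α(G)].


E[|E(G)|] = C(34, 2)·p = 561 · (1/306) = 11/6.
E[α(G)] ≥ n − E[|E(G)|] = 34 − 11/6 = 193/6.
Numerically: ≈ 32.16667.
(This is only a lower bound; the true E[α(G)] may be larger.)

E[α(G)] ≥ 193/6 ≈ 32.16667.


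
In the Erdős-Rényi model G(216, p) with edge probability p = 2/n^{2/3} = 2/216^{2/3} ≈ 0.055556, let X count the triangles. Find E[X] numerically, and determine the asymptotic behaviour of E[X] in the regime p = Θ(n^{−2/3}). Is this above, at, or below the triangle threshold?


Number of potential triangles: C(216, 3) = 1656360.
Each occurs with probability p³ ≈ (0.055556)³ ≈ 1.7146776e-04.
By linearity: E[X] = C(216, 3)·p³ ≈ 1656360 · 1.7146776e-04 ≈ 284.01235.
Since α = 2/3 < 1, p = c/n^{2/3} ≫ 1/n is above the triangle threshold p ~ 1/n. Asymptotically E[X] ~ (c³/6)·n^{3(1−α)} = (2³/6)·n^{1} → ∞; triangles are abundant w.h.p.

E[X] ≈ 284.01235; in regime p = Θ(1/n^{2/3}) E[X] diverges (above the triangle threshold p ~ 1/n).


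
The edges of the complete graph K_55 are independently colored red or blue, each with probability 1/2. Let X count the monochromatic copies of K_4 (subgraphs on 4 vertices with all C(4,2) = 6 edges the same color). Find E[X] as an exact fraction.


Let X = Σ_S X_S over the C(55, 4) = 341055 subsets S of size 4, where X_S = 1 if the K_4 on S is monochromatic.
For a fixed S, the K_4 on S has C(4, 2) = 6 edges. P[all 6 edges red] = (1/2)^6, and likewise for blue, so P[monochromatic] = 2·(1/2)^6 = 2^{1 − 6} = 1/32.
By linearity: E[X] = C(55, 4) · 2^{1 − 6} = 341055 · 1/32 = 341055/32.
Numerically: E[X] ≈ 10657.9688.

E[X] = C(55,4)·2^(1−C(4,2)) = 341055/32 ≈ 10657.9688.


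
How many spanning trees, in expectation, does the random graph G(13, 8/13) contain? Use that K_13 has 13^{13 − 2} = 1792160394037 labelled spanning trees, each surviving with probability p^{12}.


K_13 has 13^{13 − 2} = 1792160394037 labelled spanning trees.
For each such spanning tree H, let X_H = 1 if all 12 edges of H are present in G. Then P[X_H = 1] = p^{12} = (8/13)^{12} = 68719476736/23298085122481.
By linearity: E[X] = Σ_H E[X_H] = 1792160394037 · p^{12} = 1792160394037 · 68719476736/23298085122481 = 68719476736/13.
Numerically: E[X] ≈ 5.286e+09.

E[X] = 1792160394037 · (8/13)^{12} = 68719476736/13 ≈ 5.286e+09.


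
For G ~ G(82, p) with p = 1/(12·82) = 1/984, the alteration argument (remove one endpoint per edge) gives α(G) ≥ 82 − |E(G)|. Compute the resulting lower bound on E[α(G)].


E[|E(G)|] = C(82, 2)·p = 3321 · (1/984) = 27/8.
E[α(G)] ≥ n − E[|E(G)|] = 82 − 27/8 = 629/8.
Numerically: ≈ 78.62500.
(This is only a lower bound; the true E[α(G)] may be larger.)

E[α(G)] ≥ 629/8 ≈ 78.62500.


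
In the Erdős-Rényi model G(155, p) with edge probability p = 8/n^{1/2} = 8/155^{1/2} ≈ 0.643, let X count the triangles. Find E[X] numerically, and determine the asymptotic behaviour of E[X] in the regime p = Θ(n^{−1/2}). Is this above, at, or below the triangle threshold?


Number of potential triangles: C(155, 3) = 608685.
Each occurs with probability p³ ≈ (0.643)³ ≈ 2.65321e-01.
By linearity: E[X] = C(155, 3)·p³ ≈ 608685 · 2.65321e-01 ≈ 161497.206.
Since α = 1/2 < 1, p = c/n^{1/2} ≫ 1/n is above the triangle threshold p ~ 1/n. Asymptotically E[X] ~ (c³/6)·n^{3(1−α)} = (8³/6)·n^{1.5} → ∞; triangles are abundant w.h.p.

E[X] ≈ 161497.206; in regime p = Θ(1/n^{1/2}) E[X] diverges (above the triangle threshold p ~ 1/n).


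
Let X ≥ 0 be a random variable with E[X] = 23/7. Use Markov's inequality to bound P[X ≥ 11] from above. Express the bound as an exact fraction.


μ = E[X] = 23/7, a = 11.
Markov: P[X ≥ 11] ≤ μ/a = (23/7)/11 = 23/77.
Numerically: ≈ 0.29870.
(Since a = 11 > μ = 3.28571, the bound 23/77 is < 1 and informative.)

P[X ≥ 11] ≤ 23/77 ≈ 0.29870.


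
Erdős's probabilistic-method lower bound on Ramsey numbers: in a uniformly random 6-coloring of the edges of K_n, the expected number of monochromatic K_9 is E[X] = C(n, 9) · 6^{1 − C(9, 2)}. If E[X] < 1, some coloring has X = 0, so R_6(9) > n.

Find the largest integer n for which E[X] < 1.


We need C(n, 9) · 6^{1 − 36} < 1, i.e. C(n, 9) < 6^{36 − 1} = 1719070799748422591028658176.
Check values of n near the boundary:
  n = 4406: C(4406, 9) = 1710356485221788389505285700; 1710356485221788389505285700 < 1719070799748422591028658176? YES
  n = 4407: C(4407, 9) = 1713856532599459170657070050; 1713856532599459170657070050 < 1719070799748422591028658176? YES
  n = 4408: C(4408, 9) = 1717362945146264156457459600; 1717362945146264156457459600 < 1719070799748422591028658176? YES
  n = 4409: C(4409, 9) = 1720875732988608787686577131; 1720875732988608787686577131 < 1719070799748422591028658176? NO
The largest n with C(n, 9) < 1719070799748422591028658176 is n = 4408 (where E[X] = 35778394690547169926197075/35813974994758803979763712 ≈ 0.9990065). Hence R_6(9) > 4408, i.e. R_6(9) ≥ 4409.

Largest n = 4408; hence R_6(9) > 4408.


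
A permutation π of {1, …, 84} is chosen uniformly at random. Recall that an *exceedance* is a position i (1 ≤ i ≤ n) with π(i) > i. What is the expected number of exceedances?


Write X = Σ_{i=1}^{84} X_i, where X_i = 1_{π(i) > i}.
For each fixed i, π(i) is uniform over {1, …, 84} (marginal of a uniform permutation), so P[π(i) > i] = (n − i)/n. Summing: Σ_{i=1}^{84} (n − i)/n = (0 + 1 + … + 83)/84 = 84(84 − 1)/(2·84) = (84 − 1)/2.
Hence E[X] = Σ_{i=1}^{84} (84 − i)/84 = 83/2 ≈ 41.5000.

E[X] = 83/2 = 41.5000.


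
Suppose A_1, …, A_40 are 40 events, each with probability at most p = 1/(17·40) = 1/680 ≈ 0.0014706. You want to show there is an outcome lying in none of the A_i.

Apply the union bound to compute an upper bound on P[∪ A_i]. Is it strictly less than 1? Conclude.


Union bound: P[∪_{i=1}^{40} A_i] ≤ Σ_i P[A_i] ≤ 40·p = 40·(1/680) = 1/17.
Numerically: 1/17 ≈ 0.0588235.
Is 1/17 < 1? YES.
Since P[∪ A_i] ≤ 1/17 < 1, the complement has P[∩ A_i^c] ≥ 1 − 1/17 = 16/17 > 0, so some outcome avoids every A_i.

40·p = 1/17 ≈ 0.0588235; existence CERTIFIED by the union bound.


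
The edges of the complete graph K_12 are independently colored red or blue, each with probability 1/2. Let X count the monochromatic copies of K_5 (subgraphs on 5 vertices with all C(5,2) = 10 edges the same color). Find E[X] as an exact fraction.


Let X = Σ_S X_S over the C(12, 5) = 792 subsets S of size 5, where X_S = 1 if the K_5 on S is monochromatic.
For a fixed S, the K_5 on S has C(5, 2) = 10 edges. P[all 10 edges red] = (1/2)^10, and likewise for blue, so P[monochromatic] = 2·(1/2)^10 = 2^{1 − 10} = 1/512.
By linearity: E[X] = C(12, 5) · 2^{1 − 10} = 792 · 1/512 = 99/64.
Numerically: E[X] ≈ 1.547.

E[X] = C(12,5)·2^(1−C(5,2)) = 99/64 ≈ 1.547.


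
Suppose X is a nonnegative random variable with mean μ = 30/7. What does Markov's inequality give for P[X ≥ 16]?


μ = E[X] = 30/7, a = 16.
Markov: P[X ≥ 16] ≤ μ/a = (30/7)/16 = 15/56.
Numerically: ≈ 0.268.
(Since a = 16 > μ = 4.286, the bound 15/56 is < 1 and informative.)

P[X ≥ 16] ≤ 15/56 ≈ 0.268.


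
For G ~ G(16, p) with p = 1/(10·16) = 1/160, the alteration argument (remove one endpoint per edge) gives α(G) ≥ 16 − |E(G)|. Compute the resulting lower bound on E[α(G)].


E[|E(G)|] = C(16, 2)·p = 120 · (1/160) = 3/4.
E[α(G)] ≥ n − E[|E(G)|] = 16 − 3/4 = 61/4.
Numerically: ≈ 15.250000.
(This is only a lower bound; the true E[α(G)] may be larger.)

E[α(G)] ≥ 61/4 ≈ 15.250000.


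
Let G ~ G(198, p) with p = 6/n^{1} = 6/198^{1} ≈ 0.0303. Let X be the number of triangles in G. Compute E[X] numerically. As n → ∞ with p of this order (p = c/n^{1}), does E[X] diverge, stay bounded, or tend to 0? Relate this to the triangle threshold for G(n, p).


Number of potential triangles: C(198, 3) = 1274196.
Each occurs with probability p³ ≈ (0.0303)³ ≈ 2.78265e-05.
By linearity: E[X] = C(198, 3)·p³ ≈ 1274196 · 2.78265e-05 ≈ 35.456.
Here α = 1, so p = 6/n is exactly at the triangle threshold p ~ 1/n. Asymptotically E[X] → c³/6 = 6³/6 = 36 ≈ 36.000, a bounded constant. In this regime the triangle count is asymptotically Poisson(c³/6).

E[X] ≈ 35.456; in regime p = Θ(1/n^{1}) E[X] stays bounded (at the triangle threshold p ~ 1/n).


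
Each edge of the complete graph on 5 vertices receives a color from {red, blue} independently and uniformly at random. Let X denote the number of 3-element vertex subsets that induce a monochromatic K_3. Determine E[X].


Let X = Σ_S X_S over the C(5, 3) = 10 subsets S of size 3, where X_S = 1 if the K_3 on S is monochromatic.
For a fixed S, the K_3 on S has C(3, 2) = 3 edges. P[all 3 edges red] = (1/2)^3, and likewise for blue, so P[monochromatic] = 2·(1/2)^3 = 2^{1 − 3} = 1/4.
By linearity of expectation: E[X] = C(5, 3) · 2^{1 − 3} = 10 · 1/4 = 5/2.
Numerically: E[X] ≈ 2.500.

E[X] = C(5,3)·2^(1−C(3,2)) = 5/2 ≈ 2.500.


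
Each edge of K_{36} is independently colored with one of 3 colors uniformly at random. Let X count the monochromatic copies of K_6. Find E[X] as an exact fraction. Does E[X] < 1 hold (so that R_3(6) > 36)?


E[X] = C(36, 6) · 3^{1 − 15} = 1947792 · 3^{−14} = 1947792/4782969.
As a reduced fraction: E[X] = 649264/1594323 ≈ 0.407.
Is E[X] < 1? YES.
Since E[X] < 1, there exists a 3-coloring of K_{36} with no monochromatic K_6; hence R_3(6) > 36.

E[X] = 649264/1594323 ≈ 0.407; E[X] < 1, so R_3(6) > 36.


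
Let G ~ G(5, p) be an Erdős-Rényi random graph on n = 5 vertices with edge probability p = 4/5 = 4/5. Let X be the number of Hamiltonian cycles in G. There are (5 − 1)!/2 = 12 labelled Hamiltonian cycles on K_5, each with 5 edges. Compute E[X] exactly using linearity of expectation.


K_5 has (5 − 1)!/2 = 12 labelled Hamiltonian cycles.
For each such Hamiltonian cycle H, let X_H = 1 if all 5 edges of H are present in G. Then P[X_H = 1] = p^{5} = (4/5)^{5} = 1024/3125.
By linearity: E[X] = Σ_H E[X_H] = 12 · p^{5} = 12 · 1024/3125 = 12288/3125.
Numerically: E[X] ≈ 3.93216.

E[X] = 12 · (4/5)^{5} = 12288/3125 ≈ 3.93216.


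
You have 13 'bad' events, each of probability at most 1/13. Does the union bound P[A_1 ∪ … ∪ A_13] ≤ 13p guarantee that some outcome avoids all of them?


Union bound: P[∪_{i=1}^{13} A_i] ≤ Σ_i P[A_i] ≤ 13·p = 13·(1/13) = 1.
Numerically: 1 ≈ 1.00000.
Is 1 < 1? NO.
Since the bound 1 is ≥ 1, the union bound is uninformative here; it does NOT by itself certify existence.

13·p = 1 ≈ 1.00000; existence NOT certified by the union bound.


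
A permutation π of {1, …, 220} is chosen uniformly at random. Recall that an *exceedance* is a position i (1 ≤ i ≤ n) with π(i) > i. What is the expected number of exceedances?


Write X = Σ_{i=1}^{220} X_i, where X_i = 1_{π(i) > i}.
For each fixed i, π(i) is uniform over {1, …, 220} (marginal of a uniform permutation), so P[π(i) > i] = (n − i)/n. Summing: Σ_{i=1}^{220} (n − i)/n = (0 + 1 + … + 219)/220 = 220(220 − 1)/(2·220) = (220 − 1)/2.
Hence E[X] = Σ_{i=1}^{220} (220 − i)/220 = 219/2 ≈ 109.50000.

E[X] = 219/2 = 109.50000.


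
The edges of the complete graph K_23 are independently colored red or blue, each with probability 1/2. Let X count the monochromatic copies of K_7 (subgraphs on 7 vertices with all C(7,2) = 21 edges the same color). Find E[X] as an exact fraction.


Let X = Σ_S X_S over the C(23, 7) = 245157 subsets S of size 7, where X_S = 1 if the K_7 on S is monochromatic.
For a fixed S, the K_7 on S has C(7, 2) = 21 edges. P[all 21 edges red] = (1/2)^21, and likewise for blue, so P[monochromatic] = 2·(1/2)^21 = 2^{1 − 21} = 1/1048576.
By linearity: E[X] = C(23, 7) · 2^{1 − 21} = 245157 · 1/1048576 = 245157/1048576.
Numerically: E[X] ≈ 0.234.

E[X] = C(23,7)·2^(1−C(7,2)) = 245157/1048576 ≈ 0.234.


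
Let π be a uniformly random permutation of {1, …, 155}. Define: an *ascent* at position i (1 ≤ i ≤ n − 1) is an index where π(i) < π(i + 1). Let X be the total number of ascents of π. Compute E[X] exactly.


Write X = Σ X_I over i = 1, …, 154, with X_I the indicator of one ascent.
There are 154 indicators.
For each fixed i, the pair (π(i), π(i+1)) is a uniformly random ordered pair of distinct values from {1, …, 155}; by symmetry P[π(i) < π(i+1)] = 1/2.
By linearity: E[X] = 154 · (1/2) = (155 − 1) · (1/2) = 77 ≈ 77.000000.

E[X] = 77 = 77.000000.


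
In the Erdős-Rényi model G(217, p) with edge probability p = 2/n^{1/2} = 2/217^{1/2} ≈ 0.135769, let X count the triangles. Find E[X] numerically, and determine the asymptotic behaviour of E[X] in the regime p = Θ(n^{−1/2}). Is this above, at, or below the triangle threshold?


Number of potential triangles: C(217, 3) = 1679580.
Each occurs with probability p³ ≈ (0.135769)³ ≈ 2.50265155e-03.
By linearity: E[X] = C(217, 3)·p³ ≈ 1679580 · 2.50265155e-03 ≈ 4203.403493.
Since α = 1/2 < 1, p = c/n^{1/2} ≫ 1/n is above the triangle threshold p ~ 1/n. Asymptotically E[X] ~ (c³/6)·n^{3(1−α)} = (2³/6)·n^{1.5} → ∞; triangles are abundant w.h.p.

E[X] ≈ 4203.403493; in regime p = Θ(1/n^{1/2}) E[X] diverges (above the triangle threshold p ~ 1/n).


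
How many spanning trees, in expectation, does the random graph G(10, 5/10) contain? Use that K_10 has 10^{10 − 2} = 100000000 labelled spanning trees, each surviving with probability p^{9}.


K_10 has 10^{10 − 2} = 100000000 labelled spanning trees.
For each such spanning tree H, let X_H = 1 if all 9 edges of H are present in G. Then P[X_H = 1] = p^{9} = (1/2)^{9} = 1/512.
By linearity of expectation: E[X] = Σ_H E[X_H] = 100000000 · p^{9} = 100000000 · 1/512 = 390625/2.
Numerically: E[X] ≈ 1.9531e+05.

E[X] = 100000000 · (1/2)^{9} = 390625/2 ≈ 1.9531e+05.


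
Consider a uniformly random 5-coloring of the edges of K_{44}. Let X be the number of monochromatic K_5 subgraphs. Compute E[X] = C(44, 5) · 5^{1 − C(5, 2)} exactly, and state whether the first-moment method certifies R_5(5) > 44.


E[X] = C(44, 5) · 5^{1 − 10} = 1086008 · 5^{−9} = 1086008/1953125.
As a reduced fraction: E[X] = 1086008/1953125 ≈ 0.55604.
Is E[X] < 1? YES.
Since E[X] < 1, there exists a 5-coloring of K_{44} with no monochromatic K_5; hence R_5(5) > 44.

E[X] = 1086008/1953125 ≈ 0.55604; E[X] < 1, so R_5(5) > 44.


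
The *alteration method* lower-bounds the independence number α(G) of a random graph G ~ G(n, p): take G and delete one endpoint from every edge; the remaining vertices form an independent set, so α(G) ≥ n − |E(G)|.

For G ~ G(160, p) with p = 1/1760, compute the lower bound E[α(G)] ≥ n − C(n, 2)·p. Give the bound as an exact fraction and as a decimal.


E[|E(G)|] = C(160, 2)·p = 12720 · (1/1760) = 159/22.
E[α(G)] ≥ n − E[|E(G)|] = 160 − 159/22 = 3361/22.
Numerically: ≈ 152.772727.
(This is only a lower bound; the true E[α(G)] may be larger.)

E[α(G)] ≥ 3361/22 ≈ 152.772727.


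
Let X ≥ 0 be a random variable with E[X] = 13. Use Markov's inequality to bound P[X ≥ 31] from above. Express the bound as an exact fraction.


μ = E[X] = 13, a = 31.
Markov: P[X ≥ 31] ≤ μ/a = (13)/31 = 13/31.
Numerically: ≈ 0.419.
(Since a = 31 > μ = 13.000, the bound 13/31 is < 1 and informative.)

P[X ≥ 31] ≤ 13/31 ≈ 0.419.


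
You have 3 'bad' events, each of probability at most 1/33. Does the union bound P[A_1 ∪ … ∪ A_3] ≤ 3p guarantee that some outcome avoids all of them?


Union bound: P[∪_{i=1}^{3} A_i] ≤ Σ_i P[A_i] ≤ 3·p = 3·(1/33) = 1/11.
Numerically: 1/11 ≈ 0.09091.
Is 1/11 < 1? YES.
Since P[∪ A_i] ≤ 1/11 < 1, the complement has P[∩ A_i^c] ≥ 1 − 1/11 = 10/11 > 0, so some outcome avoids every A_i.

3·p = 1/11 ≈ 0.09091; existence CERTIFIED by the union bound.


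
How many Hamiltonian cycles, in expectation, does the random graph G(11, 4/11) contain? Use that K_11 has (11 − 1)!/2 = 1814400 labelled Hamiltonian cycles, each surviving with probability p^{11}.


K_11 has (11 − 1)!/2 = 1814400 labelled Hamiltonian cycles.
For each such Hamiltonian cycle H, let X_H = 1 if all 11 edges of H are present in G. Then P[X_H = 1] = p^{11} = (4/11)^{11} = 4194304/285311670611.
By linearity of expectation: E[X] = Σ_H E[X_H] = 1814400 · p^{11} = 1814400 · 4194304/285311670611 = 7610145177600/285311670611.
Numerically: E[X] ≈ 26.7.

E[X] = 1814400 · (4/11)^{11} = 7610145177600/285311670611 ≈ 26.7.


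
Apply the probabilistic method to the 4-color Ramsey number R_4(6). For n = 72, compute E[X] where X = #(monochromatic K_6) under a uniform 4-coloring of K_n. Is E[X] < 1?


E[X] = C(72, 6) · 4^{1 − 15} = 156238908 · 4^{−14} = 156238908/268435456.
As a reduced fraction: E[X] = 39059727/67108864 ≈ 0.582.
Is E[X] < 1? YES.
Since E[X] < 1, there exists a 4-coloring of K_{72} with no monochromatic K_6; hence R_4(6) > 72.

E[X] = 39059727/67108864 ≈ 0.582; E[X] < 1, so R_4(6) > 72.


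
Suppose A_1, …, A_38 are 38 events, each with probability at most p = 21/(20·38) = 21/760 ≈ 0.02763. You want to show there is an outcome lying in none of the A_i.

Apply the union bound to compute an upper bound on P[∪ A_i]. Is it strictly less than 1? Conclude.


Union bound: P[∪_{i=1}^{38} A_i] ≤ Σ_i P[A_i] ≤ 38·p = 38·(21/760) = 21/20.
Numerically: 21/20 ≈ 1.05000.
Is 21/20 < 1? NO.
Since the bound 21/20 is ≥ 1, the union bound is uninformative here; it does NOT by itself certify existence.

38·p = 21/20 ≈ 1.05000; existence NOT certified by the union bound.


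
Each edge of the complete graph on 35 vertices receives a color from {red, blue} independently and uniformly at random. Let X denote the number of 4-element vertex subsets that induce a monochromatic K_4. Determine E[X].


Let X = Σ_S X_S over the C(35, 4) = 52360 subsets S of size 4, where X_S = 1 if the K_4 on S is monochromatic.
For a fixed S, the K_4 on S has C(4, 2) = 6 edges. P[all 6 edges red] = (1/2)^6, and likewise for blue, so P[monochromatic] = 2·(1/2)^6 = 2^{1 − 6} = 1/32.
Summing: E[X] = C(35, 4) · 2^{1 − 6} = 52360 · 1/32 = 6545/4.
Numerically: E[X] ≈ 1636.25000.

E[X] = C(35,4)·2^(1−C(4,2)) = 6545/4 ≈ 1636.25000.


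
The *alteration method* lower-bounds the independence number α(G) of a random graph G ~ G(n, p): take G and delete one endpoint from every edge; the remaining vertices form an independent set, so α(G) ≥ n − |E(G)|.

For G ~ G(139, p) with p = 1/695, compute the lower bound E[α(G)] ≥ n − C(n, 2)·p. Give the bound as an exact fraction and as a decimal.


E[|E(G)|] = C(139, 2)·p = 9591 · (1/695) = 69/5.
E[α(G)] ≥ n − E[|E(G)|] = 139 − 69/5 = 626/5.
Numerically: ≈ 125.2000.
(This is only a lower bound; the true E[α(G)] may be larger.)

E[α(G)] ≥ 626/5 ≈ 125.2000.


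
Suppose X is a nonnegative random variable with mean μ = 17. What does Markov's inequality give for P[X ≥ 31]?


μ = E[X] = 17, a = 31.
Markov: P[X ≥ 31] ≤ μ/a = (17)/31 = 17/31.
Numerically: ≈ 0.54839.
(Since a = 31 > μ = 17.00000, the bound 17/31 is < 1 and informative.)

P[X ≥ 31] ≤ 17/31 ≈ 0.54839.


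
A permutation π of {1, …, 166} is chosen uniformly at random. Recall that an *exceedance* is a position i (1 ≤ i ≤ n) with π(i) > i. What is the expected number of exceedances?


Write X = Σ_{i=1}^{166} X_i, where X_i = 1_{π(i) > i}.
For each fixed i, π(i) is uniform over {1, …, 166} (marginal of a uniform permutation), so P[π(i) > i] = (n − i)/n. Summing: Σ_{i=1}^{166} (n − i)/n = (0 + 1 + … + 165)/166 = 166(166 − 1)/(2·166) = (166 − 1)/2.
Hence E[X] = Σ_{i=1}^{166} (166 − i)/166 = 165/2 ≈ 82.5000.

E[X] = 165/2 = 82.5000.


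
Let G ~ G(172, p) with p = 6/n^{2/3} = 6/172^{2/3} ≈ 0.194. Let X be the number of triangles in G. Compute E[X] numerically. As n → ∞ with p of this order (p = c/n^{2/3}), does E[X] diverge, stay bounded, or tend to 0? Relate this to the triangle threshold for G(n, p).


Number of potential triangles: C(172, 3) = 833340.
Each occurs with probability p³ ≈ (0.194)³ ≈ 7.30124e-03.
By linearity: E[X] = C(172, 3)·p³ ≈ 833340 · 7.30124e-03 ≈ 6084.419.
Since α = 2/3 < 1, p = c/n^{2/3} ≫ 1/n is above the triangle threshold p ~ 1/n. Asymptotically E[X] ~ (c³/6)·n^{3(1−α)} = (6³/6)·n^{1} → ∞; triangles are abundant w.h.p.

E[X] ≈ 6084.419; in regime p = Θ(1/n^{2/3}) E[X] diverges (above the triangle threshold p ~ 1/n).


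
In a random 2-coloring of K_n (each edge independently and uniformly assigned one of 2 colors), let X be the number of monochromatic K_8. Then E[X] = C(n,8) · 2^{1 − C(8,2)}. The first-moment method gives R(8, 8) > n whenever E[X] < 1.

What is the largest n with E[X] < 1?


We need C(n, 8) · 2^{1 − 28} < 1, i.e. C(n, 8) < 2^{28 − 1} = 134217728.
Check values of n near the boundary:
  n = 36: C(36, 8) = 30260340; 30260340 < 134217728? YES
  n = 37: C(37, 8) = 38608020; 38608020 < 134217728? YES
  n = 38: C(38, 8) = 48903492; 48903492 < 134217728? YES
  n = 39: C(39, 8) = 61523748; 61523748 < 134217728? YES
  n = 40: C(40, 8) = 76904685; 76904685 < 134217728? YES
  n = 41: C(41, 8) = 95548245; 95548245 < 134217728? YES
  n = 42: C(42, 8) = 118030185; 118030185 < 134217728? YES
  n = 43: C(43, 8) = 145008513; 145008513 < 134217728? NO
The largest n with C(n, 8) < 134217728 is n = 42 (where E[X] = 118030185/134217728 ≈ 0.87939). Hence R(8, 8) > 42, i.e. R(8, 8) ≥ 43.

Largest n = 42; hence R(8, 8) > 42.


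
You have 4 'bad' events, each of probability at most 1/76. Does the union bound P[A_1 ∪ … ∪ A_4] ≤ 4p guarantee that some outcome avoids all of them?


Union bound: P[∪_{i=1}^{4} A_i] ≤ Σ_i P[A_i] ≤ 4·p = 4·(1/76) = 1/19.
Numerically: 1/19 ≈ 0.0526316.
Is 1/19 < 1? YES.
Since P[∪ A_i] ≤ 1/19 < 1, the complement has P[∩ A_i^c] ≥ 1 − 1/19 = 18/19 > 0, so some outcome avoids every A_i.

4·p = 1/19 ≈ 0.0526316; existence CERTIFIED by the union bound.


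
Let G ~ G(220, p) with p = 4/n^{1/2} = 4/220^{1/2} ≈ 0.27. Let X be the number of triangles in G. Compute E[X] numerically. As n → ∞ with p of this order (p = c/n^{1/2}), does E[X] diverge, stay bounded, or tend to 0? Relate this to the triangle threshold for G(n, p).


Number of potential triangles: C(220, 3) = 1750540.
Each occurs with probability p³ ≈ (0.27)³ ≈ 1.96131e-02.
By linearity: E[X] = C(220, 3)·p³ ≈ 1750540 · 1.96131e-02 ≈ 34333.493.
Since α = 1/2 < 1, p = c/n^{1/2} ≫ 1/n is above the triangle threshold p ~ 1/n. Asymptotically E[X] ~ (c³/6)·n^{3(1−α)} = (4³/6)·n^{1.5} → ∞; triangles are abundant w.h.p.

E[X] ≈ 34333.493; in regime p = Θ(1/n^{1/2}) E[X] diverges (above the triangle threshold p ~ 1/n).


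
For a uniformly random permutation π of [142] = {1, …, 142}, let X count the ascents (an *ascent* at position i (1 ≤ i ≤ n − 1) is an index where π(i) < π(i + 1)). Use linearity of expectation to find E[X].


Write X = Σ X_I over i = 1, …, 141, with X_I the indicator of one ascent.
There are 141 indicators.
For each fixed i, the pair (π(i), π(i+1)) is a uniformly random ordered pair of distinct values from {1, …, 142}; by symmetry P[π(i) < π(i+1)] = 1/2.
By linearity: E[X] = 141 · (1/2) = (142 − 1) · (1/2) = 141/2 ≈ 70.500000.

E[X] = 141/2 = 70.500000.


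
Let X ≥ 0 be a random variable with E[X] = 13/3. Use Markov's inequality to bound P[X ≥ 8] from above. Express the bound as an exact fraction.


μ = E[X] = 13/3, a = 8.
Markov: P[X ≥ 8] ≤ μ/a = (13/3)/8 = 13/24.
Numerically: ≈ 0.54167.
(Since a = 8 > μ = 4.33333, the bound 13/24 is < 1 and informative.)

P[X ≥ 8] ≤ 13/24 ≈ 0.54167.


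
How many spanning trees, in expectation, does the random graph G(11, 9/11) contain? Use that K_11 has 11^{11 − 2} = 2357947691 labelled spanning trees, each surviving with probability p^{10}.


K_11 has 11^{11 − 2} = 2357947691 labelled spanning trees.
For each such spanning tree H, let X_H = 1 if all 10 edges of H are present in G. Then P[X_H = 1] = p^{10} = (9/11)^{10} = 3486784401/25937424601.
Summing the indicators: E[X] = Σ_H E[X_H] = 2357947691 · p^{10} = 2357947691 · 3486784401/25937424601 = 3486784401/11.
Numerically: E[X] ≈ 3.17e+08.

E[X] = 2357947691 · (9/11)^{10} = 3486784401/11 ≈ 3.17e+08.


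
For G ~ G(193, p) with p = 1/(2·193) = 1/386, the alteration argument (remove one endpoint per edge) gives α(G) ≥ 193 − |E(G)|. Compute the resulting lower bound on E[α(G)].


E[|E(G)|] = C(193, 2)·p = 18528 · (1/386) = 48.
E[α(G)] ≥ n − E[|E(G)|] = 193 − 48 = 145.
Numerically: ≈ 145.000.
(This is only a lower bound; the true E[α(G)] may be larger.)

E[α(G)] ≥ 145 ≈ 145.000.


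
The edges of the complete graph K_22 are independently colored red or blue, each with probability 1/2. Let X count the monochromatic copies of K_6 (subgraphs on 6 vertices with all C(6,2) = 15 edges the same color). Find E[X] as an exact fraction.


Let X = Σ_S X_S over the C(22, 6) = 74613 subsets S of size 6, where X_S = 1 if the K_6 on S is monochromatic.
For a fixed S, the K_6 on S has C(6, 2) = 15 edges. P[all 15 edges red] = (1/2)^15, and likewise for blue, so P[monochromatic] = 2·(1/2)^15 = 2^{1 − 15} = 1/16384.
By linearity of expectation: E[X] = C(22, 6) · 2^{1 − 15} = 74613 · 1/16384 = 74613/16384.
Numerically: E[X] ≈ 4.554016.

E[X] = C(22,6)·2^(1−C(6,2)) = 74613/16384 ≈ 4.554016.


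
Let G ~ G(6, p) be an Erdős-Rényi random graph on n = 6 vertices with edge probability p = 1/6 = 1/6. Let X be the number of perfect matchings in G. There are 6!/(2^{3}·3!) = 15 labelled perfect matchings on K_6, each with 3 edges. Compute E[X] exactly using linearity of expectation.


K_6 has 6!/(2^{3}·3!) = 15 labelled perfect matchings.
For each such perfect matching H, let X_H = 1 if all 3 edges of H are present in G. Then P[X_H = 1] = p^{3} = (1/6)^{3} = 1/216.
By linearity: E[X] = Σ_H E[X_H] = 15 · p^{3} = 15 · 1/216 = 5/72.
Numerically: E[X] ≈ 0.0694.

E[X] = 15 · (1/6)^{3} = 5/72 ≈ 0.0694.


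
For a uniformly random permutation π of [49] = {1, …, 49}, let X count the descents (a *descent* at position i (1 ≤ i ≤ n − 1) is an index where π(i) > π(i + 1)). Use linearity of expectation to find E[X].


Write X = Σ X_I over i = 1, …, 48, with X_I the indicator of one descent.
There are 48 indicators.
For each fixed i, the pair (π(i), π(i+1)) is a uniformly random ordered pair of distinct values from {1, …, 49}; by symmetry P[π(i) > π(i+1)] = 1/2.
By linearity: E[X] = 48 · (1/2) = (49 − 1) · (1/2) = 24 ≈ 24.000000.

E[X] = 24 = 24.000000.


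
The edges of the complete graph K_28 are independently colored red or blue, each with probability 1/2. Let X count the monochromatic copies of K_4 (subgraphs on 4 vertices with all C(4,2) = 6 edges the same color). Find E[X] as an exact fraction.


Let X = Σ_S X_S over the C(28, 4) = 20475 subsets S of size 4, where X_S = 1 if the K_4 on S is monochromatic.
For a fixed S, the K_4 on S has C(4, 2) = 6 edges. P[all 6 edges red] = (1/2)^6, and likewise for blue, so P[monochromatic] = 2·(1/2)^6 = 2^{1 − 6} = 1/32.
Summing: E[X] = C(28, 4) · 2^{1 − 6} = 20475 · 1/32 = 20475/32.
Numerically: E[X] ≈ 639.844.

E[X] = C(28,4)·2^(1−C(4,2)) = 20475/32 ≈ 639.844.


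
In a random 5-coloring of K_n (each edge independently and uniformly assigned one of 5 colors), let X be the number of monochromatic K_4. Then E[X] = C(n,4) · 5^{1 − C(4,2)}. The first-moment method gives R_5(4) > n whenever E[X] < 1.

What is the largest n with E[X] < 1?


We need C(n, 4) · 5^{1 − 6} < 1, i.e. C(n, 4) < 5^{6 − 1} = 3125.
Check values of n near the boundary:
  n = 12: C(12, 4) = 495; 495 < 3125? YES
  n = 13: C(13, 4) = 715; 715 < 3125? YES
  n = 14: C(14, 4) = 1001; 1001 < 3125? YES
  n = 15: C(15, 4) = 1365; 1365 < 3125? YES
  n = 16: C(16, 4) = 1820; 1820 < 3125? YES
  n = 17: C(17, 4) = 2380; 2380 < 3125? YES
  n = 18: C(18, 4) = 3060; 3060 < 3125? YES
  n = 19: C(19, 4) = 3876; 3876 < 3125? NO
  n = 20: C(20, 4) = 4845; 4845 < 3125? NO
The largest n with C(n, 4) < 3125 is n = 18 (where E[X] = 612/625 ≈ 0.9792). Hence R_5(4) > 18, i.e. R_5(4) ≥ 19.

Largest n = 18; hence R_5(4) > 18.


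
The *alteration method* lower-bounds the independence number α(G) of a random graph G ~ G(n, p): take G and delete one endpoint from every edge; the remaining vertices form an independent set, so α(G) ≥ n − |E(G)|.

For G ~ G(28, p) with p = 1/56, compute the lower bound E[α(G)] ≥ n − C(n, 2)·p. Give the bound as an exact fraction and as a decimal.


E[|E(G)|] = C(28, 2)·p = 378 · (1/56) = 27/4.
E[α(G)] ≥ n − E[|E(G)|] = 28 − 27/4 = 85/4.
Numerically: ≈ 21.250000.
(This is only a lower bound; the true E[α(G)] may be larger.)

E[α(G)] ≥ 85/4 ≈ 21.250000.


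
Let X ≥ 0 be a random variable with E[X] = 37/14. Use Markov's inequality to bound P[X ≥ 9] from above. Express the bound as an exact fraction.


μ = E[X] = 37/14, a = 9.
Markov: P[X ≥ 9] ≤ μ/a = (37/14)/9 = 37/126.
Numerically: ≈ 0.293651.
(Since a = 9 > μ = 2.642857, the bound 37/126 is < 1 and informative.)

P[X ≥ 9] ≤ 37/126 ≈ 0.293651.


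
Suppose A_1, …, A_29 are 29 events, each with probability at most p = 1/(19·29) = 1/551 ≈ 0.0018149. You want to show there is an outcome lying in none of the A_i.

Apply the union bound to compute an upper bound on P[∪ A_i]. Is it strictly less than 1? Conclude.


Union bound: P[∪_{i=1}^{29} A_i] ≤ Σ_i P[A_i] ≤ 29·p = 29·(1/551) = 1/19.
Numerically: 1/19 ≈ 0.0526316.
Is 1/19 < 1? YES.
Since P[∪ A_i] ≤ 1/19 < 1, the complement has P[∩ A_i^c] ≥ 1 − 1/19 = 18/19 > 0, so some outcome avoids every A_i.

29·p = 1/19 ≈ 0.0526316; existence CERTIFIED by the union bound.


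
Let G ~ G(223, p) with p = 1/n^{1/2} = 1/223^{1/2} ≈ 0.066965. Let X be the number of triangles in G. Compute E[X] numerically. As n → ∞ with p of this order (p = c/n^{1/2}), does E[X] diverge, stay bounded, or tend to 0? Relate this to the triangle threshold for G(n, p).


Number of potential triangles: C(223, 3) = 1823471.
Each occurs with probability p³ ≈ (0.066965)³ ≈ 3.0029127e-04.
By linearity: E[X] = C(223, 3)·p³ ≈ 1823471 · 3.0029127e-04 ≈ 547.57242.
Since α = 1/2 < 1, p = c/n^{1/2} ≫ 1/n is above the triangle threshold p ~ 1/n. Asymptotically E[X] ~ (c³/6)·n^{3(1−α)} = (1³/6)·n^{1.5} → ∞; triangles are abundant w.h.p.

E[X] ≈ 547.57242; in regime p = Θ(1/n^{1/2}) E[X] diverges (above the triangle threshold p ~ 1/n).


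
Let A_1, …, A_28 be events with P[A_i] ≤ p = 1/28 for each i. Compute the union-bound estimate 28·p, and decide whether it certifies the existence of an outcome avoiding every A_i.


Union bound: P[∪_{i=1}^{28} A_i] ≤ Σ_i P[A_i] ≤ 28·p = 28·(1/28) = 1.
Numerically: 1 ≈ 1.000.
Is 1 < 1? NO.
Since the bound 1 is ≥ 1, the union bound is uninformative here; it does NOT by itself certify existence.

28·p = 1 ≈ 1.000; existence NOT certified by the union bound.


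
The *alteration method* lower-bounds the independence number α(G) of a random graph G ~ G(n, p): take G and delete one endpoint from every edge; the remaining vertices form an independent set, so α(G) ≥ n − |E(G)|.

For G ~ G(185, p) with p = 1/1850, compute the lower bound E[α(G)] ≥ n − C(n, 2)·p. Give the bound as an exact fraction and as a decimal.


E[|E(G)|] = C(185, 2)·p = 17020 · (1/1850) = 46/5.
E[α(G)] ≥ n − E[|E(G)|] = 185 − 46/5 = 879/5.
Numerically: ≈ 175.800.
(This is only a lower bound; the true E[α(G)] may be larger.)

E[α(G)] ≥ 879/5 ≈ 175.800.


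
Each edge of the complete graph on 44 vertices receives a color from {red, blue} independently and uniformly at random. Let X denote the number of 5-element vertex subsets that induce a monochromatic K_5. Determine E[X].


Let X = Σ_S X_S over the C(44, 5) = 1086008 subsets S of size 5, where X_S = 1 if the K_5 on S is monochromatic.
For a fixed S, the K_5 on S has C(5, 2) = 10 edges. P[all 10 edges red] = (1/2)^10, and likewise for blue, so P[monochromatic] = 2·(1/2)^10 = 2^{1 − 10} = 1/512.
Summing: E[X] = C(44, 5) · 2^{1 − 10} = 1086008 · 1/512 = 135751/64.
Numerically: E[X] ≈ 2121.1094.

E[X] = C(44,5)·2^(1−C(5,2)) = 135751/64 ≈ 2121.1094.


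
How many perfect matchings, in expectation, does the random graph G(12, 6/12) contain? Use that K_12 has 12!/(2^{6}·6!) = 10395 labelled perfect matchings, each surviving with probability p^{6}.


K_12 has 12!/(2^{6}·6!) = 10395 labelled perfect matchings.
For each such perfect matching H, let X_H = 1 if all 6 edges of H are present in G. Then P[X_H = 1] = p^{6} = (1/2)^{6} = 1/64.
Summing the indicators: E[X] = Σ_H E[X_H] = 10395 · p^{6} = 10395 · 1/64 = 10395/64.
Numerically: E[X] ≈ 162.42.

E[X] = 10395 · (1/2)^{6} = 10395/64 ≈ 162.42.


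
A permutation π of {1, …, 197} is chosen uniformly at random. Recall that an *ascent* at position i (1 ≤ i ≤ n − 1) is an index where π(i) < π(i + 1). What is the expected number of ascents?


Write X = Σ X_I over i = 1, …, 196, with X_I the indicator of one ascent.
There are 196 indicators.
For each fixed i, the pair (π(i), π(i+1)) is a uniformly random ordered pair of distinct values from {1, …, 197}; by symmetry P[π(i) < π(i+1)] = 1/2.
By linearity: E[X] = 196 · (1/2) = (197 − 1) · (1/2) = 98 ≈ 98.000000.

E[X] = 98 = 98.000000.


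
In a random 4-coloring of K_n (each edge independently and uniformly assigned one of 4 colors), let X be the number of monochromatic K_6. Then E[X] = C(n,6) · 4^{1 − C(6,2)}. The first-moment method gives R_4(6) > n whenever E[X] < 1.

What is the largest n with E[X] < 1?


We need C(n, 6) · 4^{1 − 15} < 1, i.e. C(n, 6) < 4^{15 − 1} = 268435456.
Check values of n near the boundary:
  n = 74: C(74, 6) = 185250786; 185250786 < 268435456? YES
  n = 75: C(75, 6) = 201359550; 201359550 < 268435456? YES
  n = 76: C(76, 6) = 218618940; 218618940 < 268435456? YES
  n = 77: C(77, 6) = 237093780; 237093780 < 268435456? YES
  n = 78: C(78, 6) = 256851595; 256851595 < 268435456? YES
  n = 79: C(79, 6) = 277962685; 277962685 < 268435456? NO
  n = 80: C(80, 6) = 300500200; 300500200 < 268435456? NO
  n = 81: C(81, 6) = 324540216; 324540216 < 268435456? NO
The largest n with C(n, 6) < 268435456 is n = 78 (where E[X] = 256851595/268435456 ≈ 0.9568468). Hence R_4(6) > 78, i.e. R_4(6) ≥ 79.

Largest n = 78; hence R_4(6) > 78.
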